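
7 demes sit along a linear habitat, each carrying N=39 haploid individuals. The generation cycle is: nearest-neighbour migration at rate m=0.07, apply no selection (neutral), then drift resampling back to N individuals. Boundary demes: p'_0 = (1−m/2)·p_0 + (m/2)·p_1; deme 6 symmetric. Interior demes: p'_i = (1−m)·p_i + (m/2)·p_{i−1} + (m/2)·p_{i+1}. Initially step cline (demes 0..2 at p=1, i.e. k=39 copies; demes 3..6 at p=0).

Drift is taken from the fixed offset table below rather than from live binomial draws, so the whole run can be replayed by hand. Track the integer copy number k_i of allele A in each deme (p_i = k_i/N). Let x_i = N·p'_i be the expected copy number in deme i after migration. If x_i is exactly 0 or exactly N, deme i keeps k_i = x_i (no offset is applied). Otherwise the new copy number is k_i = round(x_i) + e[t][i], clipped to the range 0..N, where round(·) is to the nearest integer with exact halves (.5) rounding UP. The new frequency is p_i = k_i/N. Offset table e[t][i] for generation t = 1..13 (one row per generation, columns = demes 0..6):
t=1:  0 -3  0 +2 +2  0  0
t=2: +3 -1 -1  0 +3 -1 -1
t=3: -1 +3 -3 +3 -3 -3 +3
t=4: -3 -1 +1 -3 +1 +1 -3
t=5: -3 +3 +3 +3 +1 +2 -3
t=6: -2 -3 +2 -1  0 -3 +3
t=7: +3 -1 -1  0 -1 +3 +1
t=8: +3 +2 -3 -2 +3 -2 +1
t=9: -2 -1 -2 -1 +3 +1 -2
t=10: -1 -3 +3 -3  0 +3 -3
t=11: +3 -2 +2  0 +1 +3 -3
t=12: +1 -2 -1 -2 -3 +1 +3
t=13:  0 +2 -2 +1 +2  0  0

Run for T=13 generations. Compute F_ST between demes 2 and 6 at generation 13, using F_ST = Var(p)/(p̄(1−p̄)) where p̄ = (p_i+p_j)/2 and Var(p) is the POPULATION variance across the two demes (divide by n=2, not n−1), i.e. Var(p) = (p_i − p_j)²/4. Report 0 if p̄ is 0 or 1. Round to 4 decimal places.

t=0: k=[39 39 39 0 0 0 0]
t=1: x=[39.0000 39.0000 37.6350 1.3650 0.0000 0.0000 0.0000] k=[39 39 38 3 0 0 0]
t=2: x=[39.0000 38.9650 36.8100 4.1200 0.1050 0.0000 0.0000] k=[39 38 36 4 3 0 0]
t=3: x=[38.9650 37.9650 34.9500 5.0850 2.9300 0.1050 0.0000] k=[38 39 32 8 0 0 0]
t=4: x=[38.0350 38.7200 31.4050 8.5600 0.2800 0.0000 0.0000] k=[35 38 32 6 1 0 0]
t=5: x=[35.1050 37.6850 31.3000 6.7350 1.1400 0.0350 0.0000] k=[32 39 34 10 2 2 0]
t=6: x=[32.2450 38.5800 33.3350 10.5600 2.2800 1.9300 0.0700] k=[30 36 35 10 2 0 3]
t=7: x=[30.2100 35.7550 34.1600 10.5950 2.2100 0.1750 2.8950] k=[33 35 33 11 1 3 4]
t=8: x=[33.0700 34.8600 32.3000 11.4200 1.4200 2.9650 3.9650] k=[36 37 29 9 4 1 5]
t=9: x=[36.0350 36.6850 28.5800 9.5250 4.0700 1.2450 4.8600] k=[34 36 27 9 7 2 3]
t=10: x=[34.0700 35.6150 26.6850 9.5600 6.8950 2.2100 2.9650] k=[33 33 30 7 7 5 0]
t=11: x=[33.0000 32.8950 29.3000 7.8050 6.9300 4.8950 0.1750] k=[36 31 31 8 8 8 0]
t=12: x=[35.8250 31.1750 30.1950 8.8050 8.0000 7.7200 0.2800] k=[37 29 29 7 5 9 3]
t=13: x=[36.7200 29.2800 28.2300 7.7000 5.2100 8.6500 3.2100] k=[37 31 26 9 7 9 3]

0.3723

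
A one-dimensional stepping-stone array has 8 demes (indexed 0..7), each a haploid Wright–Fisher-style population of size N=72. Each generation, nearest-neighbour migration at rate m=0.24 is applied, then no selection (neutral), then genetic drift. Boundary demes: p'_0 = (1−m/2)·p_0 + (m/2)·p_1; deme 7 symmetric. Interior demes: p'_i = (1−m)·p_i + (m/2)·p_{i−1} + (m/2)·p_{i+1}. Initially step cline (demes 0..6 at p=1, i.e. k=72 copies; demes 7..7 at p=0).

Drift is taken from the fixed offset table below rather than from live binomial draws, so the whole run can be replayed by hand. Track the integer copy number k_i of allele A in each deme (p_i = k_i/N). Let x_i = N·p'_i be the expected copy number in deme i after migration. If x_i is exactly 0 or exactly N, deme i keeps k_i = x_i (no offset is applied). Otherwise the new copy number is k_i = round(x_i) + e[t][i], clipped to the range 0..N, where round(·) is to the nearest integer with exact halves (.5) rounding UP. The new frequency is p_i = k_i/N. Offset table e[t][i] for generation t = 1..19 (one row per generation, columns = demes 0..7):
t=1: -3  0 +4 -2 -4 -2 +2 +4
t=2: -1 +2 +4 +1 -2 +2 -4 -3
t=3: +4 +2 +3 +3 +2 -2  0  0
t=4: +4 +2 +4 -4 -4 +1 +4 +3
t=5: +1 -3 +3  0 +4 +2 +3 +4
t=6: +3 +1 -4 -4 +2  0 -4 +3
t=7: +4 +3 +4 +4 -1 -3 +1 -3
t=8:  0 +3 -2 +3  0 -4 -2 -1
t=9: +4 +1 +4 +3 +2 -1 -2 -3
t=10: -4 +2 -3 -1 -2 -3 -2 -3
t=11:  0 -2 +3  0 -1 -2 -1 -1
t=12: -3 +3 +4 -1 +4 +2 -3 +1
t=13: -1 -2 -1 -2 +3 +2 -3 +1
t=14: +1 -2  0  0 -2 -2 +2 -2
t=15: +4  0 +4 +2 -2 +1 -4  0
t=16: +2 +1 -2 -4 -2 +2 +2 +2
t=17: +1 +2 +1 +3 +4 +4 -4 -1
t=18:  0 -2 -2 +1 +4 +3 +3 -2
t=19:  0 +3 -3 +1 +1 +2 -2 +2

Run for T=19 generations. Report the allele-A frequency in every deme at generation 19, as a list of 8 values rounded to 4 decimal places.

[1.0000, 1.0000, 0.9167, 0.9722, 0.9583, 0.8611, 0.6389, 0.5694]

t=0: k=[72 72 72 72 72 72 72 0]
t=1: x=[72.0000 72.0000 72.0000 72.0000 72.0000 72.0000 63.3600 8.6400] k=[72 72 72 72 72 72 65 13]
t=2: x=[72.0000 72.0000 72.0000 72.0000 72.0000 71.1600 59.6000 19.2400] k=[72 72 72 72 72 72 56 16]
t=3: x=[72.0000 72.0000 72.0000 72.0000 72.0000 70.0800 53.1200 20.8000] k=[72 72 72 72 72 68 53 21]
t=4: x=[72.0000 72.0000 72.0000 72.0000 71.5200 66.6800 50.9600 24.8400] k=[72 72 72 72 68 68 55 28]
t=5: x=[72.0000 72.0000 72.0000 71.5200 68.4800 66.4400 53.3200 31.2400] k=[72 72 72 72 72 68 56 35]
t=6: x=[72.0000 72.0000 72.0000 72.0000 71.5200 67.0400 54.9200 37.5200] k=[72 72 72 72 72 67 51 41]
t=7: x=[72.0000 72.0000 72.0000 72.0000 71.4000 65.6800 51.7200 42.2000] k=[72 72 72 72 70 63 53 39]
t=8: x=[72.0000 72.0000 72.0000 71.7600 69.4000 62.6400 52.5200 40.6800] k=[72 72 72 72 69 59 51 40]
t=9: x=[72.0000 72.0000 72.0000 71.6400 68.1600 59.2400 50.6400 41.3200] k=[72 72 72 72 70 58 49 38]
t=10: x=[72.0000 72.0000 72.0000 71.7600 68.8000 58.3600 48.7600 39.3200] k=[72 72 72 71 67 55 47 36]
t=11: x=[72.0000 72.0000 71.8800 70.6400 66.0400 55.4800 46.6400 37.3200] k=[72 72 72 71 65 53 46 36]
t=12: x=[72.0000 72.0000 71.8800 70.4000 64.2800 53.6000 45.6400 37.2000] k=[72 72 72 69 68 56 43 38]
t=13: x=[72.0000 72.0000 71.6400 69.2400 66.6800 55.8800 43.9600 38.6000] k=[72 72 71 67 70 58 41 40]
t=14: x=[72.0000 71.8800 70.6400 67.8400 68.2000 57.4000 42.9200 40.1200] k=[72 70 71 68 66 55 45 38]
t=15: x=[71.7600 70.3600 70.5200 68.1200 64.9200 55.1200 45.3600 38.8400] k=[72 70 72 70 63 56 41 39]
t=16: x=[71.7600 70.4800 71.5200 69.4000 63.0000 55.0400 42.5600 39.2400] k=[72 71 70 65 61 57 45 41]
t=17: x=[71.8800 71.0000 69.5200 65.1200 61.0000 56.0400 45.9600 41.4800] k=[72 72 71 68 65 60 42 40]
t=18: x=[72.0000 71.8800 70.7600 68.0000 64.7600 58.4400 43.9200 40.2400] k=[72 70 69 69 69 61 47 38]
t=19: x=[71.7600 70.1200 69.1200 69.0000 68.0400 60.2800 47.6000 39.0800] k=[72 72 66 70 69 62 46 41]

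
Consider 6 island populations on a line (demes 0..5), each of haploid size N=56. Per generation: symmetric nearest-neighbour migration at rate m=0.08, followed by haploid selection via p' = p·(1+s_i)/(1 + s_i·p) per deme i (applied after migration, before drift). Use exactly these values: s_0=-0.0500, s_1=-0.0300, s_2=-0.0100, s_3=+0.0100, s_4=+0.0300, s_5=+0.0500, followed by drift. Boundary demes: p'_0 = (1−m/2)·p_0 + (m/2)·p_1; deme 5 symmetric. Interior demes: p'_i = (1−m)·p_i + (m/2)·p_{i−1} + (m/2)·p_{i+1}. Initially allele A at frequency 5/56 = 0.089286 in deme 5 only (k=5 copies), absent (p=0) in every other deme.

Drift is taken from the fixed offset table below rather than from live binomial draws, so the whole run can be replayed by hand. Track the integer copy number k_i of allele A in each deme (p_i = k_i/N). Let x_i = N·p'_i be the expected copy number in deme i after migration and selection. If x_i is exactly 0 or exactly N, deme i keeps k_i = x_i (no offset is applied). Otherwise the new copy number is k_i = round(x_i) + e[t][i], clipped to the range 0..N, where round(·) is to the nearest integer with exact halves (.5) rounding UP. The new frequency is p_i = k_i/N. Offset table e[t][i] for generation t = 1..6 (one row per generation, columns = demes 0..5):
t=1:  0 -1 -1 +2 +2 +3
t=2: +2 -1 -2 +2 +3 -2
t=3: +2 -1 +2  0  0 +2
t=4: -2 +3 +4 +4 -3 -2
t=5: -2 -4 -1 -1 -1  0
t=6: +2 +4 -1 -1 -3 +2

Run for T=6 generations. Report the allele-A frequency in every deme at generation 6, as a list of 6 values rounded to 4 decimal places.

t=0: k=[0 0 0 0 0 5]
t=1: x=[0.0000 0.0000 0.0000 0.0000 0.2060 5.0185] k=[0 0 0 0 2 8]
t=2: x=[0.0000 0.0000 0.0000 0.0808 2.2222 8.0919] k=[0 0 0 2 5 6]
t=3: x=[0.0000 0.0000 0.0792 2.0596 5.0543 6.2249] k=[0 0 2 2 5 8]
t=4: x=[0.0000 0.0776 1.9015 2.1404 5.1362 8.2162] k=[0 3 6 6 2 6]
t=5: x=[0.1140 2.9147 5.8273 5.8923 2.3866 6.1002] k=[0 0 5 5 1 6]
t=6: x=[0.0000 0.1940 4.7561 4.8842 1.3998 6.0586] k=[0 4 4 4 0 8]

[0.0000, 0.0714, 0.0714, 0.0714, 0.0000, 0.1429]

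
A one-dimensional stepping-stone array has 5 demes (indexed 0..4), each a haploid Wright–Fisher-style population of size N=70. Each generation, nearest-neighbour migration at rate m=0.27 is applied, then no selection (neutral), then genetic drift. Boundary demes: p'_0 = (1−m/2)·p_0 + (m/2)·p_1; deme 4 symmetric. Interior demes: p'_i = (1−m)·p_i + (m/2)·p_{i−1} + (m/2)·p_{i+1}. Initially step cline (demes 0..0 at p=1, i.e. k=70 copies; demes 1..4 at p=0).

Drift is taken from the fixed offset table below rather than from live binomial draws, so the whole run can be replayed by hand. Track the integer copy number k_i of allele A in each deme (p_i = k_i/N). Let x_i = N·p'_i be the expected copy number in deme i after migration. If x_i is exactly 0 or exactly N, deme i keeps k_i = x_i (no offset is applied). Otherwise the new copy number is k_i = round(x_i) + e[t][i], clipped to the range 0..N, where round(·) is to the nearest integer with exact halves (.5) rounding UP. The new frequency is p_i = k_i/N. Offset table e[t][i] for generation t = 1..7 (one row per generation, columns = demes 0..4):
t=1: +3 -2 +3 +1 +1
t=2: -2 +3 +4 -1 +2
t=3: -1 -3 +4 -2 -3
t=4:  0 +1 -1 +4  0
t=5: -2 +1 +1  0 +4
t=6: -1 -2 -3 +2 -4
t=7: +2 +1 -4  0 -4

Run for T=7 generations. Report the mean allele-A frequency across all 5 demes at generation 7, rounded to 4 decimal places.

t=0: k=[70 0 0 0 0]
t=1: x=[60.5500 9.4500 0.0000 0.0000 0.0000] k=[64 7 0 0 0]
t=2: x=[56.3050 13.7500 0.9450 0.0000 0.0000] k=[54 17 5 0 0]
t=3: x=[49.0050 20.3750 5.9450 0.6750 0.0000] k=[48 17 10 0 0]
t=4: x=[43.8150 20.2400 9.5950 1.3500 0.0000] k=[44 21 9 5 0]
t=5: x=[40.8950 22.4850 10.0800 4.8650 0.6750] k=[39 23 11 5 5]
t=6: x=[36.8400 23.5400 11.8100 5.8100 5.0000] k=[36 22 9 8 1]
t=7: x=[34.1100 22.1350 10.6200 7.1900 1.9450] k=[36 23 7 7 0]

0.2086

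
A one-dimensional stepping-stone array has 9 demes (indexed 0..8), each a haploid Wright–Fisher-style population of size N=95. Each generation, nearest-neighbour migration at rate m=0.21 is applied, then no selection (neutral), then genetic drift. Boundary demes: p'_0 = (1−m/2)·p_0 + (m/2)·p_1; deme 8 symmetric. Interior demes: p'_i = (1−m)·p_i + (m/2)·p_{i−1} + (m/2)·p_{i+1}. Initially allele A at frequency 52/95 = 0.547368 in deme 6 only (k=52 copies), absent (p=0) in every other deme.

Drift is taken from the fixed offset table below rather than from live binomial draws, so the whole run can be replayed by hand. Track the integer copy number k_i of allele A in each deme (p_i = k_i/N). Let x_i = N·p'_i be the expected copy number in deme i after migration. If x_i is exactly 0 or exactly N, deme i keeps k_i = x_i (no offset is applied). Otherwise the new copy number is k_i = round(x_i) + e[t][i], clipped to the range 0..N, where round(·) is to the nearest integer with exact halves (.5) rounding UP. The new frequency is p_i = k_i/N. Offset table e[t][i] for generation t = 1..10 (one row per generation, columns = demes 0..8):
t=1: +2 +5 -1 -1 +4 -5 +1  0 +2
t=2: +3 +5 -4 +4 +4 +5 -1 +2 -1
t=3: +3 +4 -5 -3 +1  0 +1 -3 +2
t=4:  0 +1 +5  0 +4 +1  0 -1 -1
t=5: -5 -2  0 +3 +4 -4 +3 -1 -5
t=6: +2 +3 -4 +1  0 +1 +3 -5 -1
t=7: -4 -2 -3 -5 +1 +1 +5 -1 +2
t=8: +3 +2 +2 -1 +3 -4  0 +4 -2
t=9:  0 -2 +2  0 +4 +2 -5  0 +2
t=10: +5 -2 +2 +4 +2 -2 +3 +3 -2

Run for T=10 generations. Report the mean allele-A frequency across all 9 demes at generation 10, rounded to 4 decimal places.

t=0: k=[0 0 0 0 0 0 52 0 0]
t=1: x=[0.0000 0.0000 0.0000 0.0000 0.0000 5.4600 41.0800 5.4600 0.0000] k=[0 0 0 0 0 0 42 5 0]
t=2: x=[0.0000 0.0000 0.0000 0.0000 0.0000 4.4100 33.7050 8.3600 0.5250] k=[0 0 0 0 0 9 33 10 0]
t=3: x=[0.0000 0.0000 0.0000 0.0000 0.9450 10.5750 28.0650 11.3650 1.0500] k=[0 0 0 0 2 11 29 8 3]
t=4: x=[0.0000 0.0000 0.0000 0.2100 2.7350 11.9450 24.9050 9.6800 3.5250] k=[0 0 0 0 7 13 25 9 3]
t=5: x=[0.0000 0.0000 0.0000 0.7350 6.8950 13.6300 22.0600 10.0500 3.6300] k=[0 0 0 4 11 10 25 9 0]
t=6: x=[0.0000 0.0000 0.4200 4.3150 10.1600 11.6800 21.7450 9.7350 0.9450] k=[0 0 0 5 10 13 25 5 0]
t=7: x=[0.0000 0.0000 0.5250 5.0000 9.7900 13.9450 21.6400 6.5750 0.5250] k=[0 0 0 0 11 15 27 6 3]
t=8: x=[0.0000 0.0000 0.0000 1.1550 10.2650 15.8400 23.5350 7.8900 3.3150] k=[0 0 0 0 13 12 24 12 1]
t=9: x=[0.0000 0.0000 0.0000 1.3650 11.5300 13.3650 21.4800 12.1050 2.1550] k=[0 0 0 1 16 15 16 12 4]
t=10: x=[0.0000 0.0000 0.1050 2.4700 14.3200 15.2100 15.4750 11.5800 4.8400] k=[0 0 2 6 16 13 18 15 3]

0.0854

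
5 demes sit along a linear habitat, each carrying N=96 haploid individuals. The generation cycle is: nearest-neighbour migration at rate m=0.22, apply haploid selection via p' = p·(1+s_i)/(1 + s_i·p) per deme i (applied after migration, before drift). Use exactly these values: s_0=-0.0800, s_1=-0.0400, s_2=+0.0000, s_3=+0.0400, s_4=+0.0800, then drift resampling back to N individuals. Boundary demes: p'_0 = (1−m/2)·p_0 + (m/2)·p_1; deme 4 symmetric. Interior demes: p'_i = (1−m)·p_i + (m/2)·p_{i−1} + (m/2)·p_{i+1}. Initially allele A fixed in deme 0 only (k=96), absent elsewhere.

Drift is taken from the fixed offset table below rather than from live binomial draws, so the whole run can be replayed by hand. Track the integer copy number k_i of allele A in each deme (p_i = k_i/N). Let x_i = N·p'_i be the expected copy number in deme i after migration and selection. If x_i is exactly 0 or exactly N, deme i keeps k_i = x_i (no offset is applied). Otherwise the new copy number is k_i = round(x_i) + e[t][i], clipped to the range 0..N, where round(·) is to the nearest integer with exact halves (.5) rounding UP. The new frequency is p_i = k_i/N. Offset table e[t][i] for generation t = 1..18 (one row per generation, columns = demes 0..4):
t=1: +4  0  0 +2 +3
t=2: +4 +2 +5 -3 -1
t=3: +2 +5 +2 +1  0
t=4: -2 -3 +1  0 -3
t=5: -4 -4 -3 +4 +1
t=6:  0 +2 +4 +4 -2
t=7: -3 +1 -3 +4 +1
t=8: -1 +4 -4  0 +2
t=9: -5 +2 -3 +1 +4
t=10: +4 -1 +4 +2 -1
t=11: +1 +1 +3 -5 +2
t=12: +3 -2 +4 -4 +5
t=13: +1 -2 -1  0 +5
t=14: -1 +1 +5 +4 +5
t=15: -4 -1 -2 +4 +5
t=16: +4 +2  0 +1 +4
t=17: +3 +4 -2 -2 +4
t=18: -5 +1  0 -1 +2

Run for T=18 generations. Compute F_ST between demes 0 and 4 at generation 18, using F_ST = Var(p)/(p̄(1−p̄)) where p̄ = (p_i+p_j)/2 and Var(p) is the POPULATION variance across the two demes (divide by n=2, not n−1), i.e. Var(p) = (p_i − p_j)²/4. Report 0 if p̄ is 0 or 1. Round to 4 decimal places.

t=0: k=[96 0 0 0 0]
t=1: x=[84.6305 10.1824 0.0000 0.0000 0.0000] k=[89 10 0 0 0]
t=2: x=[79.1846 17.0111 1.1000 0.0000 0.0000] k=[83 19 6 0 0]
t=3: x=[74.6057 23.8704 6.7700 0.6862 0.0000] k=[77 29 9 2 0]
t=4: x=[70.1766 31.2140 10.4300 2.6492 0.2376] k=[68 28 11 3 0]
t=5: x=[61.7867 29.6864 11.9900 3.6865 0.3563] k=[58 26 9 8 1]
t=6: x=[52.5053 26.8534 10.7600 7.6103 1.9088] k=[53 29 15 12 0]
t=7: x=[48.3607 29.2630 16.2100 11.3981 1.4240] k=[45 30 13 15 2]
t=8: x=[41.3767 28.9480 15.0900 13.8072 3.6938] k=[40 33 11 14 6]
t=9: x=[37.3114 30.4943 13.7500 13.2311 7.3880] k=[32 32 11 14 11]
t=10: x=[30.2466 28.8594 13.6400 13.7969 12.1219] k=[34 28 18 16 11]
t=11: x=[31.5493 26.7650 18.8800 16.1911 12.3551] k=[33 28 22 11 14]
t=12: x=[30.6837 27.0892 21.4500 12.9738 14.5973] k=[34 25 25 9 20]
t=13: x=[31.2282 25.2236 23.2400 12.3870 19.9803] k=[32 23 22 12 25]
t=14: x=[29.2860 23.1552 21.0100 15.0203 24.9652] k=[28 24 26 19 30]
t=15: x=[25.9512 23.9194 25.0100 21.6301 30.3647] k=[22 23 23 26 35]
t=16: x=[20.7230 22.1860 23.3300 27.4218 35.7185] k=[25 24 23 28 40]
t=17: x=[23.3838 23.2727 23.6600 29.5664 40.4699] k=[26 27 22 28 44]
t=18: x=[24.5555 25.5670 23.2100 29.9014 44.0680] k=[20 27 23 29 46]

0.0813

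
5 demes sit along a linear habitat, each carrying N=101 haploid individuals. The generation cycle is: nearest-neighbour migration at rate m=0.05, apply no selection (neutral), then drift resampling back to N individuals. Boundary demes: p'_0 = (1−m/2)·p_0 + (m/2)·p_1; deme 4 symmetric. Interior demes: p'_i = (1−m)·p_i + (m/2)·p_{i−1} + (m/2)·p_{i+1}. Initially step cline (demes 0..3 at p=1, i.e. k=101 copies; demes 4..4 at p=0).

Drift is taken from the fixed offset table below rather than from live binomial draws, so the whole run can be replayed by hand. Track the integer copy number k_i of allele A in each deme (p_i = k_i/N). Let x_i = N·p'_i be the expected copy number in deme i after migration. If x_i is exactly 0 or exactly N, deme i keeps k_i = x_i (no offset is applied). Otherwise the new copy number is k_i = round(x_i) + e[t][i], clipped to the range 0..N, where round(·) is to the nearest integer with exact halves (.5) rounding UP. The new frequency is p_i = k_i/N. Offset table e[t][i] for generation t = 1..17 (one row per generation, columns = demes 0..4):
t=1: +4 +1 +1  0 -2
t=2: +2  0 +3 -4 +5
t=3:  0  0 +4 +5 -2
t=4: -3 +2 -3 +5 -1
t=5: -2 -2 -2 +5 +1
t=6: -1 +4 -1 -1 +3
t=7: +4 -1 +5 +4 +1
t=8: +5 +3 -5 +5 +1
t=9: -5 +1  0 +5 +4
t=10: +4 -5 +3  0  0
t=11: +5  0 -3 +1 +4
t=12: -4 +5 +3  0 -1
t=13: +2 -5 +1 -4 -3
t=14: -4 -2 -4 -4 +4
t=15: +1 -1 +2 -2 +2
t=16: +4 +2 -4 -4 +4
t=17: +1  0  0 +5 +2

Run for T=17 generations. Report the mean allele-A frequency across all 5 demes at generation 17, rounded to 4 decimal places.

0.8396

t=0: k=[101 101 101 101 0]
t=1: x=[101.0000 101.0000 101.0000 98.4750 2.5250] k=[101 101 101 98 1]
t=2: x=[101.0000 101.0000 100.9250 95.6500 3.4250] k=[101 101 101 92 8]
t=3: x=[101.0000 101.0000 100.7750 90.1250 10.1000] k=[101 101 101 95 8]
t=4: x=[101.0000 101.0000 100.8500 92.9750 10.1750] k=[101 101 98 98 9]
t=5: x=[101.0000 100.9250 98.0750 95.7750 11.2250] k=[101 99 96 101 12]
t=6: x=[100.9500 98.9750 96.2000 98.6500 14.2250] k=[100 101 95 98 17]
t=7: x=[100.0250 100.8250 95.2250 95.9000 19.0250] k=[101 100 100 100 20]
t=8: x=[100.9750 100.0250 100.0000 98.0000 22.0000] k=[101 101 95 101 23]
t=9: x=[101.0000 100.8500 95.3000 98.9000 24.9500] k=[101 101 95 101 29]
t=10: x=[101.0000 100.8500 95.3000 99.0500 30.8000] k=[101 96 98 99 31]
t=11: x=[100.8750 96.1750 97.9750 97.2750 32.7000] k=[101 96 95 98 37]
t=12: x=[100.8750 96.1000 95.1000 96.4000 38.5250] k=[97 101 98 96 38]
t=13: x=[97.1000 100.8250 98.0250 94.6000 39.4500] k=[99 96 99 91 36]
t=14: x=[98.9250 96.1500 98.7250 89.8250 37.3750] k=[95 94 95 86 41]
t=15: x=[94.9750 94.0500 94.7500 85.1000 42.1250] k=[96 93 97 83 44]
t=16: x=[95.9250 93.1750 96.5500 82.3750 44.9750] k=[100 95 93 78 49]
t=17: x=[99.8750 95.0750 92.6750 77.6500 49.7250] k=[101 95 93 83 52]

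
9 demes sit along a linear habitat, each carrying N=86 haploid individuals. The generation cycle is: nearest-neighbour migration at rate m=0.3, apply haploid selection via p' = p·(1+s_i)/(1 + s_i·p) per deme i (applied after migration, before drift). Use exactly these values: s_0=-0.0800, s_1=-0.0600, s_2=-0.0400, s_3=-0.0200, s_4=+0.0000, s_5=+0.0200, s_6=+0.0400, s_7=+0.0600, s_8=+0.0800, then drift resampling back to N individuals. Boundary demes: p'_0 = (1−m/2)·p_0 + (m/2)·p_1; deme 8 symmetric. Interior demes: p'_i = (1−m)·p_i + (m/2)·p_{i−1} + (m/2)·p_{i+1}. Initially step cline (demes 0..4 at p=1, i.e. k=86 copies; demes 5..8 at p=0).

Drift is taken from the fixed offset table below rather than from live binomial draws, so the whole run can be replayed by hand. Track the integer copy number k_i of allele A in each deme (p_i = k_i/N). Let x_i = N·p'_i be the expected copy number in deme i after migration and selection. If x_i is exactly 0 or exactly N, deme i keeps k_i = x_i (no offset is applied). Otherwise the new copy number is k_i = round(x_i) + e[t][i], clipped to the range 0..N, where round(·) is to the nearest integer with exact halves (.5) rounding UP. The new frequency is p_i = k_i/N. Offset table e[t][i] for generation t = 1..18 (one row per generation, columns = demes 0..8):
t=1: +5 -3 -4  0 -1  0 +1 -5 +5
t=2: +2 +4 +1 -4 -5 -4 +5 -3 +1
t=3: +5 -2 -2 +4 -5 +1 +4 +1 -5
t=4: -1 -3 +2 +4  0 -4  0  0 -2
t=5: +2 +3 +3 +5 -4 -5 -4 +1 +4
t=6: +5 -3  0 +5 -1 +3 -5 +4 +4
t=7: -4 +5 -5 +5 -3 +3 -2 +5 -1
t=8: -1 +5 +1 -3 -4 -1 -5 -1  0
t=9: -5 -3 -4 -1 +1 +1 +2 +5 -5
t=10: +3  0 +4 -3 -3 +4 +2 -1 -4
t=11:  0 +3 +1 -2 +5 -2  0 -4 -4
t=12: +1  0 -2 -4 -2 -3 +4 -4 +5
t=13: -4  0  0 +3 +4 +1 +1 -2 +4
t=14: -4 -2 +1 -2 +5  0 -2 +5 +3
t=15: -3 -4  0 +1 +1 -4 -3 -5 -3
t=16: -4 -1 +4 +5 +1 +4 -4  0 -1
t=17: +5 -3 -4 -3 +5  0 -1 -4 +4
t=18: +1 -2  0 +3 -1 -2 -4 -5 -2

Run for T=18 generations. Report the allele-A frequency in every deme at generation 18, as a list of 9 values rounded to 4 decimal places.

[0.8488, 0.7558, 0.7674, 0.7558, 0.6395, 0.4419, 0.2209, 0.1279, 0.1860]

t=0: k=[86 86 86 86 86 0 0 0 0]
t=1: x=[86.0000 86.0000 86.0000 86.0000 73.1000 13.1186 0.0000 0.0000 0.0000] k=[86 86 86 86 72 13 0 0 0]
t=2: x=[86.0000 86.0000 86.0000 83.8582 65.2500 20.2045 2.0262 0.0000 0.0000] k=[86 86 86 80 60 16 7 0 0]
t=3: x=[86.0000 86.0000 85.0629 77.7506 56.4000 21.5684 7.5663 1.1122 0.0000] k=[86 86 83 82 51 23 12 2 0]
t=4: x=[86.0000 85.5214 83.1912 77.3440 51.4500 25.9071 12.5650 3.3844 0.3239] k=[86 83 85 81 51 22 13 3 0]
t=5: x=[85.5111 83.6104 84.0227 76.9375 51.1500 25.3526 13.2846 4.2809 0.4858] k=[86 86 86 82 47 20 9 5 4]
t=6: x=[86.0000 86.0000 85.3752 77.1916 48.2000 22.7296 10.4034 5.7551 4.4648] k=[86 86 85 82 47 26 5 10 8]
t=7: x=[86.0000 85.8404 84.6467 77.0391 49.1000 26.3606 9.2178 9.4281 8.8953] k=[86 86 80 82 46 29 7 14 8]
t=8: x=[86.0000 85.0432 81.0116 76.1248 48.8500 28.6269 11.7420 12.6665 9.5331] k=[86 86 82 73 45 28 7 12 10]
t=9: x=[86.0000 85.3620 81.0634 69.8871 46.6500 27.7710 11.2788 11.5190 11.0184] k=[86 82 77 69 48 29 13 17 6]
t=10: x=[85.3482 81.5987 76.2011 66.7498 48.3000 29.8347 16.5171 15.4757 8.2036] k=[86 82 80 64 45 34 19 14 4]
t=11: x=[85.3482 82.0746 77.5955 63.2132 46.2000 33.8054 21.1186 13.9164 5.9098] k=[85 85 79 61 51 32 21 10 2]
t=12: x=[84.9141 83.9816 76.8723 61.8507 49.6500 33.6045 21.6287 10.9968 3.4457] k=[86 84 75 58 48 31 26 7 8]
t=13: x=[85.6740 82.7626 73.3663 58.6748 46.9500 33.2027 24.5827 10.5266 8.4165] k=[82 83 73 62 51 34 26 9 12]
t=14: x=[81.8314 81.0702 72.3888 61.6489 50.1000 35.7630 25.3454 12.6144 12.3414] k=[78 79 73 60 55 36 23 18 15]
t=15: x=[77.5346 77.4870 71.4635 60.8419 52.9000 37.3178 24.8879 19.1535 16.4496] k=[75 73 71 62 54 33 22 14 13]
t=16: x=[73.8561 72.3024 69.4103 61.8002 52.0500 34.9099 23.1067 15.7872 14.0304] k=[70 71 73 67 53 39 19 16 13]
t=17: x=[69.0435 70.3744 71.3094 65.4861 53.0000 38.5207 22.1896 16.7728 14.3465] k=[74 67 67 62 58 39 21 13 18]
t=18: x=[72.0000 67.1553 65.6221 61.8002 55.7500 39.5727 23.1577 15.6834 18.3358] k=[73 65 66 65 55 38 19 11 16]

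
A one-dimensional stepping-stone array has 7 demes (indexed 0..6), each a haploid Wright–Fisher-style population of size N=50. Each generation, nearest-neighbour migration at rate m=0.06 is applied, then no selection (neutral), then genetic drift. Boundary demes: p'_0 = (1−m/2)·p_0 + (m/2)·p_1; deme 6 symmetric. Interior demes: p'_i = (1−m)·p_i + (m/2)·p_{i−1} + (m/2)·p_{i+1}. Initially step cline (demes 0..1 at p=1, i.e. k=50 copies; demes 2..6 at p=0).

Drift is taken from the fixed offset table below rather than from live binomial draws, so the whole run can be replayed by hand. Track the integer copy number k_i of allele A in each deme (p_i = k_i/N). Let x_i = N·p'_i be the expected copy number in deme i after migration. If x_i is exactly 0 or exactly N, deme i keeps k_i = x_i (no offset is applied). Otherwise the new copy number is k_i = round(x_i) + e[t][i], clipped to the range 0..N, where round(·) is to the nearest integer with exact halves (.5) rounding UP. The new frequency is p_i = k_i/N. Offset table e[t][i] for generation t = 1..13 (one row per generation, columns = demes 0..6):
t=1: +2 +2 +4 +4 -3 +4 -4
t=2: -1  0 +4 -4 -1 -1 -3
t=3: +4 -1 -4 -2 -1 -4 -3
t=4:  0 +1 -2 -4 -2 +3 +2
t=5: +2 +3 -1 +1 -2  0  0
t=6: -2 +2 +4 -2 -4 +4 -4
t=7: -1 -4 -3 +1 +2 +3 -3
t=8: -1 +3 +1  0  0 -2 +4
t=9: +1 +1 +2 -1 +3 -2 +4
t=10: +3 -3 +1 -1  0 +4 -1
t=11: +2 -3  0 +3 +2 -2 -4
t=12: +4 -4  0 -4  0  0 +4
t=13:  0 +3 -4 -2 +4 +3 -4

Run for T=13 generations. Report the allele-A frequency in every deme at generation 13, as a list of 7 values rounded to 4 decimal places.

t=0: k=[50 50 0 0 0 0 0]
t=1: x=[50.0000 48.5000 1.5000 0.0000 0.0000 0.0000 0.0000] k=[50 50 6 0 0 0 0]
t=2: x=[50.0000 48.6800 7.1400 0.1800 0.0000 0.0000 0.0000] k=[50 49 11 0 0 0 0]
t=3: x=[49.9700 47.8900 11.8100 0.3300 0.0000 0.0000 0.0000] k=[50 47 8 0 0 0 0]
t=4: x=[49.9100 45.9200 8.9300 0.2400 0.0000 0.0000 0.0000] k=[50 47 7 0 0 0 0]
t=5: x=[49.9100 45.8900 7.9900 0.2100 0.0000 0.0000 0.0000] k=[50 49 7 1 0 0 0]
t=6: x=[49.9700 47.7700 8.0800 1.1500 0.0300 0.0000 0.0000] k=[48 50 12 0 0 0 0]
t=7: x=[48.0600 48.8000 12.7800 0.3600 0.0000 0.0000 0.0000] k=[47 45 10 1 0 0 0]
t=8: x=[46.9400 44.0100 10.7800 1.2400 0.0300 0.0000 0.0000] k=[46 47 12 1 0 0 0]
t=9: x=[46.0300 45.9200 12.7200 1.3000 0.0300 0.0000 0.0000] k=[47 47 15 0 3 0 0]
t=10: x=[47.0000 46.0400 15.5100 0.5400 2.8200 0.0900 0.0000] k=[50 43 17 0 3 4 0]
t=11: x=[49.7900 42.4300 17.2700 0.6000 2.9400 3.8500 0.1200] k=[50 39 17 4 5 2 0]
t=12: x=[49.6700 38.6700 17.2700 4.4200 4.8800 2.0300 0.0600] k=[50 35 17 0 5 2 4]
t=13: x=[49.5500 34.9100 17.0300 0.6600 4.7600 2.1500 3.9400] k=[50 38 13 0 9 5 0]

[1.0000, 0.7600, 0.2600, 0.0000, 0.1800, 0.1000, 0.0000]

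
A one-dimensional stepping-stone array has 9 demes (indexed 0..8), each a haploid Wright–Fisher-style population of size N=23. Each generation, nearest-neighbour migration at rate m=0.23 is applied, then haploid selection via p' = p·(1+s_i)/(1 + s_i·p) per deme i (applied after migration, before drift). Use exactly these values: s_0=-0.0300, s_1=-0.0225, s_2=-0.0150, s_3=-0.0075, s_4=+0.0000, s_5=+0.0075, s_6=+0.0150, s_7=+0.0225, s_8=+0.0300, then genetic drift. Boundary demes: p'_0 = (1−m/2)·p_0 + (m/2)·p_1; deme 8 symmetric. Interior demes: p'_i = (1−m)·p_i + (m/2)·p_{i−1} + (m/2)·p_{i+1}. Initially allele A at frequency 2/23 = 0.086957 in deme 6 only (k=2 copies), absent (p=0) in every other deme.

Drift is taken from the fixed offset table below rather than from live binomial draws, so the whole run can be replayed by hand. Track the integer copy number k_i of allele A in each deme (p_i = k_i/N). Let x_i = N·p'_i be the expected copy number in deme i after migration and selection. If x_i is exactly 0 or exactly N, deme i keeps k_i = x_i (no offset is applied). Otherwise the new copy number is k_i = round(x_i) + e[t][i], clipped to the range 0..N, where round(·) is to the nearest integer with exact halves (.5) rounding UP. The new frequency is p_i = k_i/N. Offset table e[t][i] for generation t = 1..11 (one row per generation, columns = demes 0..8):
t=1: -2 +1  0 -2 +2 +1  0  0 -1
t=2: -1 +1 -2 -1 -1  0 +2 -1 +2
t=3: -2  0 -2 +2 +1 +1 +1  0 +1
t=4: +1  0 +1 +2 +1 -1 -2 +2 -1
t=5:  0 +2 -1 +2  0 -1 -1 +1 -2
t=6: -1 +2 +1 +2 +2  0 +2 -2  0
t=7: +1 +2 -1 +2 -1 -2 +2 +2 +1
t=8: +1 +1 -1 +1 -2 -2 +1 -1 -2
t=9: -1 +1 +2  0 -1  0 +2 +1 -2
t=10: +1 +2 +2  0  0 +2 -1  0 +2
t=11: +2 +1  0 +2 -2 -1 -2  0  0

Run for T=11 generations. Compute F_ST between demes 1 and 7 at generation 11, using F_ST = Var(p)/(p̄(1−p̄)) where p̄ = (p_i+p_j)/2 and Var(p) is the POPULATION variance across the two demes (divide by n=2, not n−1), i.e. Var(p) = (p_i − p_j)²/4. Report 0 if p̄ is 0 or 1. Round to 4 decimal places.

t=0: k=[0 0 0 0 0 0 2 0 0]
t=1: x=[0.0000 0.0000 0.0000 0.0000 0.0000 0.2317 1.5615 0.2351 0.0000] k=[0 0 0 0 0 1 2 0 0]
t=2: x=[0.0000 0.0000 0.0000 0.0000 0.1150 1.0072 1.6780 0.2351 0.0000] k=[0 0 0 0 0 1 4 0 0]
t=3: x=[0.0000 0.0000 0.0000 0.0000 0.1150 1.2387 3.2362 0.4701 0.0000] k=[0 0 0 0 1 2 4 0 0]
t=4: x=[0.0000 0.0000 0.0000 0.1141 1.0000 2.1294 3.3524 0.4701 0.0000] k=[0 0 0 2 2 1 1 2 0]
t=5: x=[0.0000 0.0000 0.2266 1.7577 1.8850 1.1230 1.1309 1.6895 0.2368] k=[0 0 0 4 2 0 0 3 0]
t=6: x=[0.0000 0.0000 0.4532 3.2887 2.0000 0.2317 0.3501 2.3566 0.3552] k=[0 0 1 5 4 0 2 0 0]
t=7: x=[0.0000 0.1124 1.3260 4.3982 3.6550 0.6950 1.5615 0.2351 0.0000] k=[0 2 0 6 3 0 4 2 0]
t=8: x=[0.2232 1.5076 0.9067 4.9358 3.0000 0.8108 3.3524 2.0410 0.2368] k=[1 3 0 6 1 0 4 1 0]
t=9: x=[1.1950 2.3761 1.0202 4.7068 1.4600 0.5792 3.2362 1.2562 0.1184] k=[0 3 3 5 0 1 5 2 0]
t=10: x=[0.3348 2.6020 3.1883 4.1692 0.6900 1.3545 4.2463 2.1581 0.2368] k=[1 5 5 4 1 3 3 2 2]
t=11: x=[1.4189 4.4576 4.8271 3.7463 1.5750 2.7883 2.9228 2.1581 2.0546] k=[3 5 5 6 0 2 1 2 2]

0.0330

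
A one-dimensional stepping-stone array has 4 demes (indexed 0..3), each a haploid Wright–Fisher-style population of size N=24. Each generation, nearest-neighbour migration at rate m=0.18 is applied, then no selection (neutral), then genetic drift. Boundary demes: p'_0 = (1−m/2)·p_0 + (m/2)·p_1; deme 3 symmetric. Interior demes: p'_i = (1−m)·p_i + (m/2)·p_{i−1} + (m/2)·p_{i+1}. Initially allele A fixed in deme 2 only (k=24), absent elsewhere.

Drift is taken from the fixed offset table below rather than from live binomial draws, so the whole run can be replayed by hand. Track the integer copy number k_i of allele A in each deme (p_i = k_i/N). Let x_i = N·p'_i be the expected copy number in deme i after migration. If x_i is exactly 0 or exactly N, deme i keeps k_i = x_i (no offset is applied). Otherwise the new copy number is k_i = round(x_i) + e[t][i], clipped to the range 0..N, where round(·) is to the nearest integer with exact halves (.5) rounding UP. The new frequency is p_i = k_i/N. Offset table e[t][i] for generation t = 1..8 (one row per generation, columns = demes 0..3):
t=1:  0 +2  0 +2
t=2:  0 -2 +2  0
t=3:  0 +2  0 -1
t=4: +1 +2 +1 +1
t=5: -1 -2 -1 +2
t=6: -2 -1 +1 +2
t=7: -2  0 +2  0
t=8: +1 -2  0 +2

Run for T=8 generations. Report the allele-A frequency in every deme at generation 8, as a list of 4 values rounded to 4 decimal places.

t=0: k=[0 0 24 0]
t=1: x=[0.0000 2.1600 19.6800 2.1600] k=[0 4 20 4]
t=2: x=[0.3600 5.0800 17.1200 5.4400] k=[0 3 19 5]
t=3: x=[0.2700 4.1700 16.3000 6.2600] k=[0 6 16 5]
t=4: x=[0.5400 6.3600 14.1100 5.9900] k=[2 8 15 7]
t=5: x=[2.5400 8.0900 13.6500 7.7200] k=[2 6 13 10]
t=6: x=[2.3600 6.2700 12.1000 10.2700] k=[0 5 13 12]
t=7: x=[0.4500 5.2700 12.1900 12.0900] k=[0 5 14 12]
t=8: x=[0.4500 5.3600 13.0100 12.1800] k=[1 3 13 14]

[0.0417, 0.1250, 0.5417, 0.5833]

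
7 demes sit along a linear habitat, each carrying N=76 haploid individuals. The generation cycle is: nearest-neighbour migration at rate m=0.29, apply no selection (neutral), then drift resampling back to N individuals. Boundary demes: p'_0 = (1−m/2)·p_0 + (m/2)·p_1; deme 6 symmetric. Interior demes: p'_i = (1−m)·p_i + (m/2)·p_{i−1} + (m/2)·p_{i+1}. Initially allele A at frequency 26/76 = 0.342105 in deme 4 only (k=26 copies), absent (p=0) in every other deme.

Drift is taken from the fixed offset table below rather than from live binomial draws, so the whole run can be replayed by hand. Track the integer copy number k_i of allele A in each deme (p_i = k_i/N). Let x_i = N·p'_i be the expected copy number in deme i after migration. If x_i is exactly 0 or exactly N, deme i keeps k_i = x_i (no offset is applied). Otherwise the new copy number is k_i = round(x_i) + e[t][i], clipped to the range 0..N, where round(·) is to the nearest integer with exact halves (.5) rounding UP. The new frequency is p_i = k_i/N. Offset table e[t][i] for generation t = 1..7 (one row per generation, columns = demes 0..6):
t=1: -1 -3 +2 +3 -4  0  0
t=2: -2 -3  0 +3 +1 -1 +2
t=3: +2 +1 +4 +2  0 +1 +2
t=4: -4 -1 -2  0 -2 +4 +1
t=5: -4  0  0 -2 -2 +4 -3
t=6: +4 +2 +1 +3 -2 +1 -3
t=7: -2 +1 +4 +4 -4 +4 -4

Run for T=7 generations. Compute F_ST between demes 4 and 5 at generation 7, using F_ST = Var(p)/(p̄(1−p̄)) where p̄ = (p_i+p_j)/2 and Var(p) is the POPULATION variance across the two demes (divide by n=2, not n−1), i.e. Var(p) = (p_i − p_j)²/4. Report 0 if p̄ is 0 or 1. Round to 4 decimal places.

t=0: k=[0 0 0 0 26 0 0]
t=1: x=[0.0000 0.0000 0.0000 3.7700 18.4600 3.7700 0.0000] k=[0 0 0 7 14 4 0]
t=2: x=[0.0000 0.0000 1.0150 7.0000 11.5350 4.8700 0.5800] k=[0 0 1 10 13 4 3]
t=3: x=[0.0000 0.1450 2.1600 9.1300 11.2600 5.1600 3.1450] k=[0 1 6 11 11 6 5]
t=4: x=[0.1450 1.5800 6.0000 10.2750 10.2750 6.5800 5.1450] k=[0 1 4 10 8 11 6]
t=5: x=[0.1450 1.2900 4.4350 8.8400 8.7250 9.8400 6.7250] k=[0 1 4 7 7 14 4]
t=6: x=[0.1450 1.2900 4.0000 6.5650 8.0150 11.5350 5.4500] k=[4 3 5 10 6 13 2]
t=7: x=[3.8550 3.4350 5.4350 8.6950 7.5950 10.3900 3.5950] k=[2 4 9 13 4 14 0]

0.0415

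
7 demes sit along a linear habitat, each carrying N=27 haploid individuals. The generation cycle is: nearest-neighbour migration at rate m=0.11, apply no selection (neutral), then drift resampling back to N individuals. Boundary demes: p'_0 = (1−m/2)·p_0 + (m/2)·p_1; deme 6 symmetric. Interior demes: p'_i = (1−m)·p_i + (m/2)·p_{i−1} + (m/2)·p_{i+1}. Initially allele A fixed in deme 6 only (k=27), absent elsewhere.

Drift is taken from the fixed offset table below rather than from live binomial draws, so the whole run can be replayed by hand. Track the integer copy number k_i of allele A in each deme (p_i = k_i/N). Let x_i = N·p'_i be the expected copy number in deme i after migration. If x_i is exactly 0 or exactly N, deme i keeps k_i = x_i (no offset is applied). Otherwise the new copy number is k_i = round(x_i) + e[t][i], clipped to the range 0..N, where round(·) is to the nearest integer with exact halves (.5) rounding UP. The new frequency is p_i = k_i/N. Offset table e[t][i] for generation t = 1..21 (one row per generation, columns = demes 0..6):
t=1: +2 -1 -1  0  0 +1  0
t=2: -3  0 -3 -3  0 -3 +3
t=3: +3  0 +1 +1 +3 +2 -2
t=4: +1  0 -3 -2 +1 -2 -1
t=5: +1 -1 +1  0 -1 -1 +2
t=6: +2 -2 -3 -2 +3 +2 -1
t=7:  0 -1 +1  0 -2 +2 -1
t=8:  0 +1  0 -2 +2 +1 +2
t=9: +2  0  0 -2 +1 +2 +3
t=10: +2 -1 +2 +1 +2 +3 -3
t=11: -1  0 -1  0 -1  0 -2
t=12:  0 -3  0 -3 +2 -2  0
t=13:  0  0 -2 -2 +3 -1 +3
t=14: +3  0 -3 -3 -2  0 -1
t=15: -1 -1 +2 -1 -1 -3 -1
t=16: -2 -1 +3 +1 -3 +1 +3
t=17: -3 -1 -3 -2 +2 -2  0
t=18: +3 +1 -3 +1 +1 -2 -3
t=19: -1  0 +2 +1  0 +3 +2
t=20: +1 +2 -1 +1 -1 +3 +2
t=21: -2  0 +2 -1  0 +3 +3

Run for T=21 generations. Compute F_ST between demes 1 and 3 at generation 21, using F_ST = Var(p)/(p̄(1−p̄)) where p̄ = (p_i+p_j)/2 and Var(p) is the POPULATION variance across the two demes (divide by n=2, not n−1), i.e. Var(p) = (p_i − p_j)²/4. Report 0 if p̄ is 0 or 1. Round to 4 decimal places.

0.0000

t=0: k=[0 0 0 0 0 0 27]
t=1: x=[0.0000 0.0000 0.0000 0.0000 0.0000 1.4850 25.5150] k=[0 0 0 0 0 2 26]
t=2: x=[0.0000 0.0000 0.0000 0.0000 0.1100 3.2100 24.6800] k=[0 0 0 0 0 0 27]
t=3: x=[0.0000 0.0000 0.0000 0.0000 0.0000 1.4850 25.5150] k=[0 0 0 0 0 3 24]
t=4: x=[0.0000 0.0000 0.0000 0.0000 0.1650 3.9900 22.8450] k=[0 0 0 0 1 2 22]
t=5: x=[0.0000 0.0000 0.0000 0.0550 1.0000 3.0450 20.9000] k=[0 0 0 0 0 2 23]
t=6: x=[0.0000 0.0000 0.0000 0.0000 0.1100 3.0450 21.8450] k=[0 0 0 0 3 5 21]
t=7: x=[0.0000 0.0000 0.0000 0.1650 2.9450 5.7700 20.1200] k=[0 0 0 0 1 8 19]
t=8: x=[0.0000 0.0000 0.0000 0.0550 1.3300 8.2200 18.3950] k=[0 0 0 0 3 9 20]
t=9: x=[0.0000 0.0000 0.0000 0.1650 3.1650 9.2750 19.3950] k=[0 0 0 0 4 11 22]
t=10: x=[0.0000 0.0000 0.0000 0.2200 4.1650 11.2200 21.3950] k=[0 0 0 1 6 14 18]
t=11: x=[0.0000 0.0000 0.0550 1.2200 6.1650 13.7800 17.7800] k=[0 0 0 1 5 14 16]
t=12: x=[0.0000 0.0000 0.0550 1.1650 5.2750 13.6150 15.8900] k=[0 0 0 0 7 12 16]
t=13: x=[0.0000 0.0000 0.0000 0.3850 6.8900 11.9450 15.7800] k=[0 0 0 0 10 11 19]
t=14: x=[0.0000 0.0000 0.0000 0.5500 9.5050 11.3850 18.5600] k=[0 0 0 0 8 11 18]
t=15: x=[0.0000 0.0000 0.0000 0.4400 7.7250 11.2200 17.6150] k=[0 0 0 0 7 8 17]
t=16: x=[0.0000 0.0000 0.0000 0.3850 6.6700 8.4400 16.5050] k=[0 0 0 1 4 9 20]
t=17: x=[0.0000 0.0000 0.0550 1.1100 4.1100 9.3300 19.3950] k=[0 0 0 0 6 7 19]
t=18: x=[0.0000 0.0000 0.0000 0.3300 5.7250 7.6050 18.3400] k=[0 0 0 1 7 6 15]
t=19: x=[0.0000 0.0000 0.0550 1.2750 6.6150 6.5500 14.5050] k=[0 0 2 2 7 10 17]
t=20: x=[0.0000 0.1100 1.8900 2.2750 6.8900 10.2200 16.6150] k=[0 2 1 3 6 13 19]
t=21: x=[0.1100 1.8350 1.1650 3.0550 6.2200 12.9450 18.6700] k=[0 2 3 2 6 16 22]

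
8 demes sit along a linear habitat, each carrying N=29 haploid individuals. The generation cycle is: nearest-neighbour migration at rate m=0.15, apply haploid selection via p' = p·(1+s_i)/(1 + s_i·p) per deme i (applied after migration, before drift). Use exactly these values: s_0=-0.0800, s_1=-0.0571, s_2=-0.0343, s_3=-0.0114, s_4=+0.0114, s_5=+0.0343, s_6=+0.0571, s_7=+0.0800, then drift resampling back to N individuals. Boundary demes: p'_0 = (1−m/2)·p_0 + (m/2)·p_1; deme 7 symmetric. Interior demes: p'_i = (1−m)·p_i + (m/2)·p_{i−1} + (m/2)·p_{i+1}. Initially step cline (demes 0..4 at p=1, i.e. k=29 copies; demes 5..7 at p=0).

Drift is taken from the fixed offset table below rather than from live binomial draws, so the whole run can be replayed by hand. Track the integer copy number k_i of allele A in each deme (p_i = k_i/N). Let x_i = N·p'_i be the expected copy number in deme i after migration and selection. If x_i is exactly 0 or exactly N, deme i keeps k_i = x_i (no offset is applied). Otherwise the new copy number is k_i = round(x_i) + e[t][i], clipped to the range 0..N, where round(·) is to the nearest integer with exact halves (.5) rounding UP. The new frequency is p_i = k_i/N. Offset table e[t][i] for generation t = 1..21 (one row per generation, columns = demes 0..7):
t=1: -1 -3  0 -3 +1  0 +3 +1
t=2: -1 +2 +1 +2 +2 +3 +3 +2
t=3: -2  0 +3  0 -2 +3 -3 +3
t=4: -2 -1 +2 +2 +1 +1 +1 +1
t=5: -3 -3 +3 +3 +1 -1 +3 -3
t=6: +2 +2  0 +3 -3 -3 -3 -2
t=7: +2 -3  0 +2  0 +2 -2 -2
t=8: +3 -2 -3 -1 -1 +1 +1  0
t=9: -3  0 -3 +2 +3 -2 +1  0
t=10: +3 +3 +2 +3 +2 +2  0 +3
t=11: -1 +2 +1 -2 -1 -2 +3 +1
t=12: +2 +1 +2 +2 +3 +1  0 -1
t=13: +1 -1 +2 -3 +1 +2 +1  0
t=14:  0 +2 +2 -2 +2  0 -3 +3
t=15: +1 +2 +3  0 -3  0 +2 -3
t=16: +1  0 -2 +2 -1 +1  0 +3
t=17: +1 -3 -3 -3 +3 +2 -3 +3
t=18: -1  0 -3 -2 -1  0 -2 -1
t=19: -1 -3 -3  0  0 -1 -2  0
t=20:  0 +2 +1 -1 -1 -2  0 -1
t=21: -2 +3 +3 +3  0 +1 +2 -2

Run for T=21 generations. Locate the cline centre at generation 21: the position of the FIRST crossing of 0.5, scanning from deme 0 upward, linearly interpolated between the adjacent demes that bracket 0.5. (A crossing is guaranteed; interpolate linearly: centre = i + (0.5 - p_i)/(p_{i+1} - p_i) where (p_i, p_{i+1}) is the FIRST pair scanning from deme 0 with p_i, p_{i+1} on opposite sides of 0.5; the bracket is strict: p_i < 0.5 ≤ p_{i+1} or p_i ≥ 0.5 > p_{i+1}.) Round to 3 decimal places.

5.700

t=0: k=[29 29 29 29 29 0 0 0]
t=1: x=[29.0000 29.0000 29.0000 29.0000 26.8477 2.2438 0.0000 0.0000] k=[29 29 29 29 28 2 0 0]
t=2: x=[29.0000 29.0000 29.0000 28.9241 26.1542 3.9128 0.1585 0.0000] k=[29 29 29 29 28 7 3 0]
t=3: x=[29.0000 29.0000 29.0000 28.9241 26.5258 8.4759 3.2310 0.2428] k=[29 29 29 29 25 11 0 3]
t=4: x=[29.0000 29.0000 29.0000 28.6966 24.2949 11.4579 1.1077 2.9742] k=[29 29 29 29 25 12 2 4]
t=5: x=[29.0000 29.0000 29.0000 28.6966 24.3693 12.4641 3.0482 4.1143] k=[29 29 29 29 25 11 6 1]
t=6: x=[29.0000 29.0000 29.0000 28.6966 24.2949 11.9110 6.2685 1.4794] k=[29 29 29 29 21 9 3 0]
t=7: x=[29.0000 29.0000 29.0000 28.3932 20.7670 9.6661 3.3876 0.2428] k=[29 29 29 29 21 12 1 0]
t=8: x=[29.0000 29.0000 29.0000 28.3932 20.9909 12.0870 1.8436 0.0810] k=[29 29 29 27 20 13 3 0]
t=9: x=[29.0000 29.0000 28.8447 26.5999 20.0702 13.0165 3.7006 0.2428] k=[29 29 26 29 23 11 5 0]
t=10: x=[29.0000 28.7615 26.3676 28.3174 22.6067 11.6845 5.3117 0.4046] k=[29 29 28 29 25 14 5 3]
t=11: x=[29.0000 28.9205 28.1207 28.6207 24.5181 14.3944 5.7776 3.3727] k=[29 29 29 27 24 12 9 4]
t=12: x=[29.0000 29.0000 28.8447 26.9028 23.3766 12.9161 9.1951 4.6687] k=[29 29 29 29 26 14 9 4]
t=13: x=[29.0000 29.0000 29.0000 28.7724 25.3612 14.7695 9.3482 4.6687] k=[29 29 29 26 26 17 10 5]
t=14: x=[29.0000 29.0000 28.7671 26.1961 25.3612 17.3856 10.5193 5.7202] k=[29 29 29 24 27 17 8 9]
t=15: x=[29.0000 29.0000 28.6119 24.5570 26.0551 17.3111 9.0930 9.4074] k=[29 29 29 25 23 17 11 6]
t=16: x=[29.0000 29.0000 28.6895 25.1116 22.7557 17.2365 11.4575 6.7660] k=[29 29 27 27 22 18 11 10]
t=17: x=[29.0000 28.8410 27.0886 26.5999 22.1346 18.0061 11.8369 10.5868] k=[29 26 24 24 25 20 9 14]
t=18: x=[28.7556 25.9167 24.0074 24.0279 24.5925 19.7636 10.5701 14.1820] k=[28 26 21 22 24 20 9 13]
t=19: x=[27.7543 25.6026 21.2535 22.0144 23.6000 19.6895 10.4939 13.2517] k=[27 23 18 22 24 19 8 13]
t=20: x=[26.5171 22.6378 18.4418 21.7881 23.5255 18.7744 9.5523 13.1761] k=[27 25 19 21 23 17 10 12]
t=21: x=[26.6780 24.4802 19.3769 20.9334 22.4576 17.1620 11.0522 12.3929] k=[25 27 22 24 22 18 13 10]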